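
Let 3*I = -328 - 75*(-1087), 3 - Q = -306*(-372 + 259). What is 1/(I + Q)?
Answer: -3/22528 ≈ -0.00013317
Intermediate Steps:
Q = -34575 (Q = 3 - (-306)*(-372 + 259) = 3 - (-306)*(-113) = 3 - 1*34578 = 3 - 34578 = -34575)
I = 81197/3 (I = (-328 - 75*(-1087))/3 = (-328 + 81525)/3 = (⅓)*81197 = 81197/3 ≈ 27066.)
1/(I + Q) = 1/(81197/3 - 34575) = 1/(-22528/3) = -3/22528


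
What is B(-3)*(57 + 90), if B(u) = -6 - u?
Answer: -441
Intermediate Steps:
B(-3)*(57 + 90) = (-6 - 1*(-3))*(57 + 90) = (-6 + 3)*147 = -3*147 = -441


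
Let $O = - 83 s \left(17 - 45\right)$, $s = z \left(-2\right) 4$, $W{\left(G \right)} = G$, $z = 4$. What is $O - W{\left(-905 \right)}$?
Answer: $-73463$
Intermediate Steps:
$s = -32$ ($s = 4 \left(-2\right) 4 = \left(-8\right) 4 = -32$)
$O = -74368$ ($O = \left(-83\right) \left(-32\right) \left(17 - 45\right) = 2656 \left(17 - 45\right) = 2656 \left(-28\right) = -74368$)
$O - W{\left(-905 \right)} = -74368 - -905 = -74368 + 905 = -73463$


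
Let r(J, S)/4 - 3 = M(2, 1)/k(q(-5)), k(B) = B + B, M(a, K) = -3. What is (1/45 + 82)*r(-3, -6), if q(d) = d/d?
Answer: 7382/15 ≈ 492.13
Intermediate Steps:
q(d) = 1
k(B) = 2*B
r(J, S) = 6 (r(J, S) = 12 + 4*(-3/(2*1)) = 12 + 4*(-3/2) = 12 - 6 = 6)
(1/45 + 82)*r(-3, -6) = (1/45 + 82)*6 = (3691/45)*6 = 7382/15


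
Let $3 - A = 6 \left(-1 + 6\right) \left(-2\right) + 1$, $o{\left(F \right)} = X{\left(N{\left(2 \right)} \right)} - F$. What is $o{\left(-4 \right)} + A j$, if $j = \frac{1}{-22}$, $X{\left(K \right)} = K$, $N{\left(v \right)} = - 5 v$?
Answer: $- \frac{97}{11} \approx -8.8182$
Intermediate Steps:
$o{\left(F \right)} = -10 - F$ ($o{\left(F \right)} = \left(-5\right) 2 - F = -10 - F$)
$A = 62$ ($A = 3 - \left(6 \left(-1 + 6\right) \left(-2\right) + 1\right) = 3 - \left(6 \cdot 5 \left(-2\right) + 1\right) = 3 - \left(6 \left(-10\right) + 1\right) = 3 - \left(-60 + 1\right) = 3 - -59 = 3 + 59 = 62$)
$j = - \frac{1}{22} \approx -0.045455$
$o{\left(-4 \right)} + A j = \left(-10 - -4\right) + 62 \left(- \frac{1}{22}\right) = \left(-10 + 4\right) - \frac{31}{11} = -6 - \frac{31}{11} = - \frac{97}{11}$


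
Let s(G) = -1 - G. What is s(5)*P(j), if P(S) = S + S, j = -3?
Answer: 36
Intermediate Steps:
P(S) = 2*S
s(5)*P(j) = (-1 - 1*5)*(2*(-3)) = (-1 - 5)*(-6) = -6*(-6) = 36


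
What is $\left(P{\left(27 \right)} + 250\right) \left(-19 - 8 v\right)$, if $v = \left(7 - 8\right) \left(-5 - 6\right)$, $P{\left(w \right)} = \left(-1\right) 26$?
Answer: $-23968$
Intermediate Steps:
$P{\left(w \right)} = -26$
$v = 11$ ($v = \left(-1\right) \left(-11\right) = 11$)
$\left(P{\left(27 \right)} + 250\right) \left(-19 - 8 v\right) = \left(-26 + 250\right) \left(-19 - 88\right) = 224 \left(-19 - 88\right) = 224 \left(-107\right) = -23968$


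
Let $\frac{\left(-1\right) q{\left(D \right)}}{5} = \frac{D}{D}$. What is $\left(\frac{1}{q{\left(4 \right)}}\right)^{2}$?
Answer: $\frac{1}{25} \approx 0.04$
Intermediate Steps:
$q{\left(D \right)} = -5$ ($q{\left(D \right)} = - 5 \frac{D}{D} = \left(-5\right) 1 = -5$)
$\left(\frac{1}{q{\left(4 \right)}}\right)^{2} = \left(\frac{1}{-5}\right)^{2} = \left(- \frac{1}{5}\right)^{2} = \frac{1}{25}$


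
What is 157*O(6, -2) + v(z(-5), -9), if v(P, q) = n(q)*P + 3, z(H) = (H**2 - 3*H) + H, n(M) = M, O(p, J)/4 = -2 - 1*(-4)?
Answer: 944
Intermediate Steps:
O(p, J) = 8 (O(p, J) = 4*(-2 - 1*(-4)) = 4*(-2 + 4) = 4*2 = 8)
z(H) = H**2 - 2*H
v(P, q) = 3 + P*q (v(P, q) = q*P + 3 = P*q + 3 = 3 + P*q)
157*O(6, -2) + v(z(-5), -9) = 157*8 + (3 - 5*(-2 - 5)*(-9)) = 1256 + (3 - 5*(-7)*(-9)) = 1256 + (3 + 35*(-9)) = 1256 + (3 - 315) = 1256 - 312 = 944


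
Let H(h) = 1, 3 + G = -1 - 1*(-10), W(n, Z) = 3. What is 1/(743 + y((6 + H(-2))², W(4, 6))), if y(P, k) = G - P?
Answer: 1/700 ≈ 0.0014286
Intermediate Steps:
G = 6 (G = -3 + (-1 - 1*(-10)) = -3 + (-1 + 10) = -3 + 9 = 6)
y(P, k) = 6 - P
1/(743 + y((6 + H(-2))², W(4, 6))) = 1/(743 + (6 - (6 + 1)²)) = 1/(743 + (6 - 1*7²)) = 1/(743 + (6 - 1*49)) = 1/(743 + (6 - 49)) = 1/(743 - 43) = 1/700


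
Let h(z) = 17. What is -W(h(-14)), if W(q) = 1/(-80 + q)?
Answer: 1/63 ≈ 0.015873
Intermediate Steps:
-W(h(-14)) = -1/(-80 + 17) = -1/(-63) = -1*(-1/63) = 1/63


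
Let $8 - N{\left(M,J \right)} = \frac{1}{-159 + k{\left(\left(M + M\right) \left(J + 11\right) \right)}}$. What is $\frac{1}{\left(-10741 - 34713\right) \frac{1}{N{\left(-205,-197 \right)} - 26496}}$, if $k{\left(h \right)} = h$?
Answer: $\frac{2015763289}{3459094854} \approx 0.58274$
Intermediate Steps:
$N{\left(M,J \right)} = 8 - \frac{1}{-159 + 2 M \left(11 + J\right)}$ ($N{\left(M,J \right)} = 8 - \frac{1}{-159 + \left(M + M\right) \left(J + 11\right)} = 8 - \frac{1}{-159 + 2 M \left(11 + J\right)}$)
$\frac{1}{\left(-10741 - 34713\right) \frac{1}{N{\left(-205,-197 \right)} - 26496}} = \frac{1}{\left(-10741 - 34713\right) \frac{1}{\frac{-1273 + 16 \left(-205\right) \left(11 - 197\right)}{-159 + 2 \left(-205\right) \left(11 - 197\right)} - 26496}} = \frac{1}{\left(-45454\right) \frac{1}{\frac{-1273 + 16 \left(-205\right) \left(-186\right)}{-159 + 2 \left(-205\right) \left(-186\right)} - 26496}} = \frac{1}{\left(-45454\right) \frac{1}{\frac{-1273 + 610080}{-159 + 76260} - 26496}} = \frac{1}{\left(-45454\right) \frac{1}{\frac{1}{76101} \cdot 608807 - 26496}} = \frac{1}{\left(-45454\right) \frac{1}{\frac{608807}{76101} - 26496}} = \frac{1}{\left(-45454\right) \frac{1}{- \frac{2015763289}{76101}}} = \frac{1}{\left(-45454\right) \left(- \frac{76101}{2015763289}\right)} = \frac{1}{\frac{3459094854}{2015763289}} = \frac{2015763289}{3459094854}$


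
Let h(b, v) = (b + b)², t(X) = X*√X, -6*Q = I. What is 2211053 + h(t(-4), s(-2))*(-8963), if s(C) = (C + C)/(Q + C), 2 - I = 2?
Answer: 4505581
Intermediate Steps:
I = 0 (I = 2 - 1*2 = 2 - 2 = 0)
Q = 0 (Q = -⅙*0 = 0)
s(C) = 2 (s(C) = (C + C)/(0 + C) = (2*C)/C = 2)
t(X) = X^(3/2)
h(b, v) = 4*b² (h(b, v) = (2*b)² = 4*b²)
2211053 + h(t(-4), s(-2))*(-8963) = 2211053 + (4*((-4)^(3/2))²)*(-8963) = 2211053 + (4*(-8*I)²)*(-8963) = 2211053 + (4*(-64))*(-8963) = 2211053 - 256*(-8963) = 2211053 + 2294528 = 4505581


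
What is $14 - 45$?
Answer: $-31$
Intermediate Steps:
$14 - 45 = -31$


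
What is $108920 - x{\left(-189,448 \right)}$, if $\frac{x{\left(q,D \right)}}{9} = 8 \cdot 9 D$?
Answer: $-181384$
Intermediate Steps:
$x{\left(q,D \right)} = 648 D$ ($x{\left(q,D \right)} = 9 \cdot 8 \cdot 9 D = 9 \cdot 72 D = 648 D$)
$108920 - x{\left(-189,448 \right)} = 108920 - 648 \cdot 448 = 108920 - 290304 = -181384$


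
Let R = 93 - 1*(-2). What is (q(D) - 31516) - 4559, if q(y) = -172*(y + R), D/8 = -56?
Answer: 24641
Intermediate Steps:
D = -448 (D = 8*(-56) = -448)
R = 95 (R = 93 + 2 = 95)
q(y) = -16340 - 172*y (q(y) = -172*(y + 95) = -172*(95 + y) = -16340 - 172*y)
(q(D) - 31516) - 4559 = ((-16340 - 172*(-448)) - 31516) - 4559 = ((-16340 + 77056) - 31516) - 4559 = (60716 - 31516) - 4559 = 29200 - 4559 = 24641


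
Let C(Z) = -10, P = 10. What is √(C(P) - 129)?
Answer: I*√139 ≈ 11.79*I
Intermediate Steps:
√(C(P) - 129) = √(-10 - 129) = √(-139) = I*√139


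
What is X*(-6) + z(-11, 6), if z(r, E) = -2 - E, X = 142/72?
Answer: -119/6 ≈ -19.833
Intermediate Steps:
X = 71/36 (X = 142*(1/72) = 71/36 ≈ 1.9722)
X*(-6) + z(-11, 6) = (71/36)*(-6) + (-2 - 1*6) = -71/6 + (-2 - 6) = -71/6 - 8 = -119/6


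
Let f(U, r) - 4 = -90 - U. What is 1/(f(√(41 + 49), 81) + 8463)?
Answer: 8377/70174039 + 3*√10/70174039 ≈ 0.00011951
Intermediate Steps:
f(U, r) = -86 - U (f(U, r) = 4 + (-90 - U) = -86 - U)
1/(f(√(41 + 49), 81) + 8463) = 1/((-86 - √(41 + 49)) + 8463) = 1/((-86 - √90) + 8463) = 1/((-86 - 3*√10) + 8463) = 1/(8377 - 3*√10)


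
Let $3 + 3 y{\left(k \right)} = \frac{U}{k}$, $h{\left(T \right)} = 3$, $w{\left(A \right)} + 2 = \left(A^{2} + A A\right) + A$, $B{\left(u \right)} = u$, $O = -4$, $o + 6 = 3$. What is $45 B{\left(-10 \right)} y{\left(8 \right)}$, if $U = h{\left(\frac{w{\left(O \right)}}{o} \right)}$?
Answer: $\frac{1575}{4} \approx 393.75$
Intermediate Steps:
$o = -3$ ($o = -6 + 3 = -3$)
$w{\left(A \right)} = -2 + A + 2 A^{2}$ ($w{\left(A \right)} = -2 + \left(\left(A^{2} + A A\right) + A\right) = -2 + \left(\left(A^{2} + A^{2}\right) + A\right) = -2 + \left(2 A^{2} + A\right) = -2 + \left(A + 2 A^{2}\right) = -2 + A + 2 A^{2}$)
$U = 3$
$y{\left(k \right)} = -1 + \frac{1}{k}$ ($y{\left(k \right)} = -1 + \frac{3 \frac{1}{k}}{3} = -1 + \frac{1}{k}$)
$45 B{\left(-10 \right)} y{\left(8 \right)} = 45 \left(-10\right) \frac{1 - 8}{8} = - 450 \frac{1 - 8}{8} = - 450 \cdot \frac{1}{8} \left(-7\right) = \left(-450\right) \left(- \frac{7}{8}\right) = \frac{1575}{4}$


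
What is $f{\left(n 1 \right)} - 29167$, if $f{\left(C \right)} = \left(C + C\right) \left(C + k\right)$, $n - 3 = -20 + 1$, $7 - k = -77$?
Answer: $-31343$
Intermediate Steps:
$k = 84$ ($k = 7 - -77 = 7 + 77 = 84$)
$n = -16$ ($n = 3 + \left(-20 + 1\right) = 3 - 19 = -16$)
$f{\left(C \right)} = 2 C \left(84 + C\right)$ ($f{\left(C \right)} = \left(C + C\right) \left(C + 84\right) = 2 C \left(84 + C\right)$)
$f{\left(n 1 \right)} - 29167 = 2 \left(\left(-16\right) 1\right) \left(84 - 16\right) - 29167 = 2 \left(-16\right) \left(84 - 16\right) - 29167 = 2 \left(-16\right) 68 - 29167 = -2176 - 29167 = -31343$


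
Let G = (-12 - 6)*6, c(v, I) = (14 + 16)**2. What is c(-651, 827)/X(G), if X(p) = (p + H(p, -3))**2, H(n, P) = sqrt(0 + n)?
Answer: 25/(18 - I*sqrt(3))**2 ≈ 0.07505 + 0.014578*I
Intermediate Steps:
c(v, I) = 900 (c(v, I) = 30**2 = 900)
H(n, P) = sqrt(n)
G = -108 (G = -18*6 = -108)
X(p) = (p + sqrt(p))**2
c(-651, 827)/X(G) = 900/((-108 + sqrt(-108))**2) = 900/((-108 + 6*I*sqrt(3))**2) = 900/(-108 + 6*I*sqrt(3))**2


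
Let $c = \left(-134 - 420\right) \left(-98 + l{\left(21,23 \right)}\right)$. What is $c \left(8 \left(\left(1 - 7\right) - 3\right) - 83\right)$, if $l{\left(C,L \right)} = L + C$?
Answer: $-4636980$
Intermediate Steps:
$l{\left(C,L \right)} = C + L$
$c = 29916$ ($c = \left(-134 - 420\right) \left(-98 + \left(21 + 23\right)\right) = - 554 \left(-98 + 44\right) = \left(-554\right) \left(-54\right) = 29916$)
$c \left(8 \left(\left(1 - 7\right) - 3\right) - 83\right) = 29916 \left(8 \left(\left(1 - 7\right) - 3\right) - 83\right) = 29916 \left(8 \left(-6 - 3\right) - 83\right) = 29916 \left(8 \left(-9\right) - 83\right) = 29916 \left(-72 - 83\right) = 29916 \left(-155\right) = -4636980$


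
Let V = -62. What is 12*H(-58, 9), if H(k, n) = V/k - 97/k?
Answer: 954/29 ≈ 32.897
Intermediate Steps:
H(k, n) = -159/k (H(k, n) = -62/k - 97/k = -159/k)
12*H(-58, 9) = 12*(-159/(-58)) = 12*(-159*(-1/58)) = 12*(159/58) = 954/29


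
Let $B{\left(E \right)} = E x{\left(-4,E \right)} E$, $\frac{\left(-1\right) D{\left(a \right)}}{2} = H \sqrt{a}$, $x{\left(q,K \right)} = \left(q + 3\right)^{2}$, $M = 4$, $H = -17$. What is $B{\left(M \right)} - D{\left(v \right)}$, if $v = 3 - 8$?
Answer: $16 - 34 i \sqrt{5} \approx 16.0 - 76.026 i$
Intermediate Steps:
$x{\left(q,K \right)} = \left(3 + q\right)^{2}$
$v = -5$
$D{\left(a \right)} = 34 \sqrt{a}$ ($D{\left(a \right)} = - 2 \left(- 17 \sqrt{a}\right) = 34 \sqrt{a}$)
$B{\left(E \right)} = E^{2}$ ($B{\left(E \right)} = E \left(3 - 4\right)^{2} E = E \left(-1\right)^{2} E = E 1 E = E E = E^{2}$)
$B{\left(M \right)} - D{\left(v \right)} = 4^{2} - 34 \sqrt{-5} = 16 - 34 i \sqrt{5}$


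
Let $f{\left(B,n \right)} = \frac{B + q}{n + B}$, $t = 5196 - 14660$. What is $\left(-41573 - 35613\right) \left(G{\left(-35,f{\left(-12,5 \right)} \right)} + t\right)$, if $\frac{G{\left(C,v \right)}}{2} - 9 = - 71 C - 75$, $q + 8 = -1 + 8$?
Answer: $357062436$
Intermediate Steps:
$t = -9464$
$q = -1$ ($q = -8 + \left(-1 + 8\right) = -8 + 7 = -1$)
$f{\left(B,n \right)} = \frac{-1 + B}{B + n}$ ($f{\left(B,n \right)} = \frac{B - 1}{n + B} = \frac{-1 + B}{B + n}$)
$G{\left(C,v \right)} = -132 - 142 C$ ($G{\left(C,v \right)} = 18 + 2 \left(- 71 C - 75\right) = 18 + 2 \left(-75 - 71 C\right) = 18 - \left(150 + 142 C\right) = -132 - 142 C$)
$\left(-41573 - 35613\right) \left(G{\left(-35,f{\left(-12,5 \right)} \right)} + t\right) = \left(-41573 - 35613\right) \left(\left(-132 - -4970\right) - 9464\right) = - 77186 \left(\left(-132 + 4970\right) - 9464\right) = - 77186 \left(4838 - 9464\right) = \left(-77186\right) \left(-4626\right) = 357062436$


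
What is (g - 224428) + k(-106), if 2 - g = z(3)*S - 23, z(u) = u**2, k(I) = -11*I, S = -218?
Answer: -221275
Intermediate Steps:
g = 1987 (g = 2 - (3**2*(-218) - 23) = 2 - (9*(-218) - 23) = 2 - (-1962 - 23) = 2 - 1*(-1985) = 2 + 1985 = 1987)
(g - 224428) + k(-106) = (1987 - 224428) - 11*(-106) = -222441 + 1166 = -221275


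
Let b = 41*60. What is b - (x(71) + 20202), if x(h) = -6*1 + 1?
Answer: -17737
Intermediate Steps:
x(h) = -5 (x(h) = -6 + 1 = -5)
b = 2460
b - (x(71) + 20202) = 2460 - (-5 + 20202) = 2460 - 1*20197 = 2460 - 20197 = -17737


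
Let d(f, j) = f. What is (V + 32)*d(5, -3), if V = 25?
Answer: 285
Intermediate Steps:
(V + 32)*d(5, -3) = (25 + 32)*5 = 57*5 = 285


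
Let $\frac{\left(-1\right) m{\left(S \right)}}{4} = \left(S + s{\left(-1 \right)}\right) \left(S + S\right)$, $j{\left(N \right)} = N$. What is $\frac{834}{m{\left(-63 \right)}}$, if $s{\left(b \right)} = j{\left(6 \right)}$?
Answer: $- \frac{139}{4788} \approx -0.029031$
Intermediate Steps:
$s{\left(b \right)} = 6$
$m{\left(S \right)} = - 8 S \left(6 + S\right)$ ($m{\left(S \right)} = - 4 \left(S + 6\right) \left(S + S\right) = - 4 \left(6 + S\right) 2 S = - 4 \cdot 2 S \left(6 + S\right) = - 8 S \left(6 + S\right)$)
$\frac{834}{m{\left(-63 \right)}} = \frac{834}{\left(-8\right) \left(-63\right) \left(6 - 63\right)} = \frac{834}{\left(-8\right) \left(-63\right) \left(-57\right)} = \frac{834}{-28728} = 834 \left(- \frac{1}{28728}\right) = - \frac{139}{4788}$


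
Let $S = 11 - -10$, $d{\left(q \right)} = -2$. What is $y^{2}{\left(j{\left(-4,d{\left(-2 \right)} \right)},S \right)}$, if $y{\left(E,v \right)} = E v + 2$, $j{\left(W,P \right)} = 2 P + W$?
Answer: $27556$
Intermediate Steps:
$j{\left(W,P \right)} = W + 2 P$
$S = 21$ ($S = 11 + 10 = 21$)
$y{\left(E,v \right)} = 2 + E v$
$y^{2}{\left(j{\left(-4,d{\left(-2 \right)} \right)},S \right)} = \left(2 + \left(-4 + 2 \left(-2\right)\right) 21\right)^{2} = \left(2 + \left(-4 - 4\right) 21\right)^{2} = \left(2 - 168\right)^{2} = \left(-166\right)^{2} = 27556$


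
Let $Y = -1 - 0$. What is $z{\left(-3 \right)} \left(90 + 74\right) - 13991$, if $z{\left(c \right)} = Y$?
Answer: $-14155$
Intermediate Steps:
$Y = -1$ ($Y = -1 + 0 = -1$)
$z{\left(c \right)} = -1$
$z{\left(-3 \right)} \left(90 + 74\right) - 13991 = - (90 + 74) - 13991 = \left(-1\right) 164 - 13991 = -164 - 13991 = -14155$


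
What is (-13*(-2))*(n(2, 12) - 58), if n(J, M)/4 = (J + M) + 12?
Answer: 1196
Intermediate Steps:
n(J, M) = 48 + 4*J + 4*M (n(J, M) = 4*((J + M) + 12) = 4*(12 + J + M) = 48 + 4*J + 4*M)
(-13*(-2))*(n(2, 12) - 58) = (-13*(-2))*((48 + 4*2 + 4*12) - 58) = 26*((48 + 8 + 48) - 58) = 26*(104 - 58) = 26*46 = 1196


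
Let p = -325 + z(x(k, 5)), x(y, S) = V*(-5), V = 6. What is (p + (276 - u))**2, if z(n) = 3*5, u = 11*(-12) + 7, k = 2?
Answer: 8281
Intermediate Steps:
x(y, S) = -30 (x(y, S) = 6*(-5) = -30)
u = -125 (u = -132 + 7 = -125)
z(n) = 15
p = -310 (p = -325 + 15 = -310)
(p + (276 - u))**2 = (-310 + (276 - 1*(-125)))**2 = (-310 + (276 + 125))**2 = (-310 + 401)**2 = 91**2 = 8281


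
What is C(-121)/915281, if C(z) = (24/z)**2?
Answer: 576/13400629121 ≈ 4.2983e-8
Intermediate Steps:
C(z) = 576/z**2
C(-121)/915281 = (576/(-121)**2)/915281 = (576*(1/14641))*(1/915281) = (576/14641)*(1/915281) = 576/13400629121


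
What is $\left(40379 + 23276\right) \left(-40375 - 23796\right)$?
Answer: $-4084805005$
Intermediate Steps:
$\left(40379 + 23276\right) \left(-40375 - 23796\right) = 63655 \left(-64171\right) = -4084805005$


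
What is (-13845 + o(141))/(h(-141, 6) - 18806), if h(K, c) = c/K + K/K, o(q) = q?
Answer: 644088/883837 ≈ 0.72874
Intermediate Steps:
h(K, c) = 1 + c/K (h(K, c) = c/K + 1 = 1 + c/K)
(-13845 + o(141))/(h(-141, 6) - 18806) = (-13845 + 141)/((-141 + 6)/(-141) - 18806) = -13704/(-1/141*(-135) - 18806) = -13704/(45/47 - 18806) = -13704/(-883837/47) = -13704*(-47/883837) = 644088/883837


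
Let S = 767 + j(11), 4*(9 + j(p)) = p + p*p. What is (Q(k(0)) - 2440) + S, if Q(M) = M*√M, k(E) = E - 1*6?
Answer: -1649 - 6*I*√6 ≈ -1649.0 - 14.697*I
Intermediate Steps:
j(p) = -9 + p/4 + p²/4 (j(p) = -9 + (p + p*p)/4 = -9 + (p + p²)/4 = -9 + (p/4 + p²/4) = -9 + p/4 + p²/4)
k(E) = -6 + E (k(E) = E - 6 = -6 + E)
S = 791 (S = 767 + (-9 + (¼)*11 + (¼)*11²) = 767 + (-9 + 11/4 + (¼)*121) = 767 + (-9 + 11/4 + 121/4) = 767 + 24 = 791)
Q(M) = M^(3/2)
(Q(k(0)) - 2440) + S = ((-6 + 0)^(3/2) - 2440) + 791 = ((-6)^(3/2) - 2440) + 791 = (-6*I*√6 - 2440) + 791 = (-2440 - 6*I*√6) + 791 = -1649 - 6*I*√6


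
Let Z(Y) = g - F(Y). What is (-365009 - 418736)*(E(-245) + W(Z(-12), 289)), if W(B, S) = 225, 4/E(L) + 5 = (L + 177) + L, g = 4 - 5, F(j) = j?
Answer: -28036909885/159 ≈ -1.7633e+8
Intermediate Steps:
g = -1
E(L) = 4/(172 + 2*L) (E(L) = 4/(-5 + ((L + 177) + L)) = 4/(-5 + ((177 + L) + L)) = 4/(-5 + (177 + 2*L)) = 4/(172 + 2*L))
Z(Y) = -1 - Y
(-365009 - 418736)*(E(-245) + W(Z(-12), 289)) = (-365009 - 418736)*(2/(86 - 245) + 225) = -783745*(2/(-159) + 225) = -783745*(2*(-1/159) + 225) = -783745*(-2/159 + 225) = -783745*35773/159 = -28036909885/159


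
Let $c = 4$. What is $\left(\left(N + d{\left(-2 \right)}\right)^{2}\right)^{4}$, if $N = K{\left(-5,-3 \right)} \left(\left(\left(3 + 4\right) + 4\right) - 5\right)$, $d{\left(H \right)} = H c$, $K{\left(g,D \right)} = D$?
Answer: $208827064576$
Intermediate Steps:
$d{\left(H \right)} = 4 H$ ($d{\left(H \right)} = H 4 = 4 H$)
$N = -18$ ($N = - 3 \left(\left(\left(3 + 4\right) + 4\right) - 5\right) = - 3 \left(\left(7 + 4\right) - 5\right) = - 3 \left(11 - 5\right) = \left(-3\right) 6 = -18$)
$\left(\left(N + d{\left(-2 \right)}\right)^{2}\right)^{4} = \left(\left(-18 + 4 \left(-2\right)\right)^{2}\right)^{4} = \left(\left(-18 - 8\right)^{2}\right)^{4} = \left(\left(-26\right)^{2}\right)^{4} = 676^{4} = 208827064576$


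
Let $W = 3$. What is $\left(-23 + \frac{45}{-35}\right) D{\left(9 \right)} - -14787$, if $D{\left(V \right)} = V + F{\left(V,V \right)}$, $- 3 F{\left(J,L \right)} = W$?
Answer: $\frac{102149}{7} \approx 14593.0$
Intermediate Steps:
$F{\left(J,L \right)} = -1$ ($F{\left(J,L \right)} = \left(- \frac{1}{3}\right) 3 = -1$)
$D{\left(V \right)} = -1 + V$ ($D{\left(V \right)} = V - 1 = -1 + V$)
$\left(-23 + \frac{45}{-35}\right) D{\left(9 \right)} - -14787 = \left(-23 + \frac{45}{-35}\right) \left(-1 + 9\right) - -14787 = \left(-23 + 45 \left(- \frac{1}{35}\right)\right) 8 + 14787 = \left(-23 - \frac{9}{7}\right) 8 + 14787 = \left(- \frac{170}{7}\right) 8 + 14787 = - \frac{1360}{7} + 14787 = \frac{102149}{7}$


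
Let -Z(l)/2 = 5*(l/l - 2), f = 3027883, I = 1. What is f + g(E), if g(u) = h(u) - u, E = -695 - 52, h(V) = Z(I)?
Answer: 3028640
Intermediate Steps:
Z(l) = 10 (Z(l) = -10*(l/l - 2) = -10*(1 - 2) = -10*(-1) = -2*(-5) = 10)
h(V) = 10
E = -747
g(u) = 10 - u
f + g(E) = 3027883 + (10 - 1*(-747)) = 3027883 + (10 + 747) = 3027883 + 757 = 3028640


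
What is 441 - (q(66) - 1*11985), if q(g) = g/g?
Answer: 12425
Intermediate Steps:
q(g) = 1
441 - (q(66) - 1*11985) = 441 - (1 - 1*11985) = 441 - (1 - 11985) = 441 - 1*(-11984) = 441 + 11984 = 12425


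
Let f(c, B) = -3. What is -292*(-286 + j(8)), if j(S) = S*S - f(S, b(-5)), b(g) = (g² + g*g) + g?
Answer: 63948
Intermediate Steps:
b(g) = g + 2*g² (b(g) = (g² + g²) + g = 2*g² + g = g + 2*g²)
j(S) = 3 + S² (j(S) = S*S - 1*(-3) = S² + 3 = 3 + S²)
-292*(-286 + j(8)) = -292*(-286 + (3 + 8²)) = -292*(-286 + (3 + 64)) = -292*(-286 + 67) = -292*(-219) = 63948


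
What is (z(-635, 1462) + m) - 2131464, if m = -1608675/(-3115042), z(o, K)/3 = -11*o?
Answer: -6574322567703/3115042 ≈ -2.1105e+6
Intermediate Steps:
z(o, K) = -33*o (z(o, K) = 3*(-11*o) = -33*o)
m = 1608675/3115042 (m = -1608675*(-1/3115042) = 1608675/3115042 ≈ 0.51642)
(z(-635, 1462) + m) - 2131464 = (-33*(-635) + 1608675/3115042) - 2131464 = (20955 + 1608675/3115042) - 2131464 = 65277313785/3115042 - 2131464 = -6574322567703/3115042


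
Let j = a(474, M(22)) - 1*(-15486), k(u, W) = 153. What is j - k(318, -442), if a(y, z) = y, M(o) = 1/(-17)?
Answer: 15807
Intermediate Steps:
M(o) = -1/17
j = 15960 (j = 474 - 1*(-15486) = 474 + 15486 = 15960)
j - k(318, -442) = 15960 - 1*153 = 15960 - 153 = 15807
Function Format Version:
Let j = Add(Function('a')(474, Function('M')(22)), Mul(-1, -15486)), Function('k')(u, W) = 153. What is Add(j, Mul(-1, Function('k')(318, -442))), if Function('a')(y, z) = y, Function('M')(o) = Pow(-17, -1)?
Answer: 15807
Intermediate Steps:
Function('M')(o) = Rational(-1, 17)
j = 15960 (j = Add(474, Mul(-1, -15486)) = Add(474, 15486) = 15960)
Add(j, Mul(-1, Function('k')(318, -442))) = Add(15960, Mul(-1, 153)) = Add(15960, -153) = 15807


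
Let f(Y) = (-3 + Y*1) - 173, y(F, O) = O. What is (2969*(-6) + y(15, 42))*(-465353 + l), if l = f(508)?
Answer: 8264353212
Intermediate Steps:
f(Y) = -176 + Y (f(Y) = (-3 + Y) - 173 = -176 + Y)
l = 332 (l = -176 + 508 = 332)
(2969*(-6) + y(15, 42))*(-465353 + l) = (2969*(-6) + 42)*(-465353 + 332) = (-17814 + 42)*(-465021) = -17772*(-465021) = 8264353212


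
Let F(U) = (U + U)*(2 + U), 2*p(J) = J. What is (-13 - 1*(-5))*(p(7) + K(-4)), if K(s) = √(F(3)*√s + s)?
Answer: -28 - 16*√(-1 + 15*I) ≈ -70.382 - 45.302*I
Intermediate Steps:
p(J) = J/2
F(U) = 2*U*(2 + U) (F(U) = (2*U)*(2 + U) = 2*U*(2 + U))
K(s) = √(s + 30*√s) (K(s) = √((2*3*(2 + 3))*√s + s) = √((2*3*5)*√s + s) = √(30*√s + s) = √(s + 30*√s))
(-13 - 1*(-5))*(p(7) + K(-4)) = (-13 - 1*(-5))*((½)*7 + √(-4 + 30*√(-4))) = (-13 + 5)*(7/2 + √(-4 + 30*(2*I))) = -8*(7/2 + √(-4 + 60*I)) = -28 - 8*√(-4 + 60*I)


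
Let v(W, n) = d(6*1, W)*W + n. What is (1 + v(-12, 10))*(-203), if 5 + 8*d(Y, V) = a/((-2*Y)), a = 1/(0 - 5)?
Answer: -150017/40 ≈ -3750.4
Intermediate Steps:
a = -1/5 (a = 1/(-5) = -1/5 ≈ -0.20000)
d(Y, V) = -5/8 + 1/(80*Y) (d(Y, V) = -5/8 + (-(-1/(2*Y))/5)/8 = -5/8 + (-(-1)/(10*Y))/8 = -5/8 + (1/(10*Y))/8 = -5/8 + 1/(80*Y))
v(W, n) = n - 299*W/480 (v(W, n) = ((1 - 300)/(80*((6*1))))*W + n = ((1/80)*(1 - 50*6)/6)*W + n = ((1/80)*(1/6)*(1 - 300))*W + n = ((1/80)*(1/6)*(-299))*W + n = -299*W/480 + n = n - 299*W/480)
(1 + v(-12, 10))*(-203) = (1 + (10 - 299/480*(-12)))*(-203) = (1 + (10 + 299/40))*(-203) = (1 + 699/40)*(-203) = (739/40)*(-203) = -150017/40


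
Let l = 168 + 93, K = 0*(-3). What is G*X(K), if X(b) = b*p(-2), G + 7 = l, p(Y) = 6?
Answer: 0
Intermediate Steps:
K = 0
l = 261
G = 254 (G = -7 + 261 = 254)
X(b) = 6*b (X(b) = b*6 = 6*b)
G*X(K) = 254*(6*0) = 254*0 = 0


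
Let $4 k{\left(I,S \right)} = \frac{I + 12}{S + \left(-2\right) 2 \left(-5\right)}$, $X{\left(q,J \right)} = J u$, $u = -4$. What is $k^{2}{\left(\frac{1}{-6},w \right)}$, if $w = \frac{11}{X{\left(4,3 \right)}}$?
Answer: $\frac{5041}{209764} \approx 0.024032$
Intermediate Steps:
$X{\left(q,J \right)} = - 4 J$ ($X{\left(q,J \right)} = J \left(-4\right) = - 4 J$)
$w = - \frac{11}{12}$ ($w = \frac{11}{\left(-4\right) 3} = \frac{11}{-12} = 11 \left(- \frac{1}{12}\right) = - \frac{11}{12} \approx -0.91667$)
$k{\left(I,S \right)} = \frac{12 + I}{4 \left(20 + S\right)}$ ($k{\left(I,S \right)} = \frac{\left(I + 12\right) \frac{1}{S + \left(-2\right) 2 \left(-5\right)}}{4} = \frac{\left(12 + I\right) \frac{1}{S - -20}}{4} = \frac{\left(12 + I\right) \frac{1}{S + 20}}{4} = \frac{\left(12 + I\right) \frac{1}{20 + S}}{4} = \frac{\frac{1}{20 + S} \left(12 + I\right)}{4} = \frac{12 + I}{4 \left(20 + S\right)}$)
$k^{2}{\left(\frac{1}{-6},w \right)} = \left(\frac{12 + \frac{1}{-6}}{4 \left(20 - \frac{11}{12}\right)}\right)^{2} = \left(\frac{12 - \frac{1}{6}}{4 \cdot \frac{229}{12}}\right)^{2} = \left(\frac{1}{4} \cdot \frac{12}{229} \cdot \frac{71}{6}\right)^{2} = \left(\frac{71}{458}\right)^{2} = \frac{5041}{209764}$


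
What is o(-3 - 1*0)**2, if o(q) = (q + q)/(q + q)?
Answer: 1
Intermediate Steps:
o(q) = 1 (o(q) = (2*q)/((2*q)) = (2*q)*(1/(2*q)) = 1)
o(-3 - 1*0)**2 = 1**2 = 1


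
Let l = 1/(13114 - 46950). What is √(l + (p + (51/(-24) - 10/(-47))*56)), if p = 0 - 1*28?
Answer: I*√85408544583703/795146 ≈ 11.623*I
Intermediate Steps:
p = -28 (p = 0 - 28 = -28)
l = -1/33836 (l = 1/(-33836) = -1/33836 ≈ -2.9554e-5)
√(l + (p + (51/(-24) - 10/(-47))*56)) = √(-1/33836 + (-28 + (51/(-24) - 10/(-47))*56)) = √(-1/33836 + (-28 + (51*(-1/24) - 10*(-1/47))*56)) = √(-1/33836 + (-28 + (-17/8 + 10/47)*56)) = √(-1/33836 + (-28 - 719/376*56)) = √(-1/33836 + (-28 - 5033/47)) = √(-1/33836 - 6349/47) = √(-214824811/1590292) = I*√85408544583703/795146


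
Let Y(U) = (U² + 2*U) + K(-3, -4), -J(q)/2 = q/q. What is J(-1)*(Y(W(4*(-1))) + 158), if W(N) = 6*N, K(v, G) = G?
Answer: -1364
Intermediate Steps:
J(q) = -2 (J(q) = -2*q/q = -2*1 = -2)
Y(U) = -4 + U² + 2*U (Y(U) = (U² + 2*U) - 4 = -4 + U² + 2*U)
J(-1)*(Y(W(4*(-1))) + 158) = -2*((-4 + (6*(4*(-1)))² + 2*(6*(4*(-1)))) + 158) = -2*((-4 + (6*(-4))² + 2*(6*(-4))) + 158) = -2*((-4 + (-24)² + 2*(-24)) + 158) = -2*((-4 + 576 - 48) + 158) = -2*(524 + 158) = -2*682 = -1364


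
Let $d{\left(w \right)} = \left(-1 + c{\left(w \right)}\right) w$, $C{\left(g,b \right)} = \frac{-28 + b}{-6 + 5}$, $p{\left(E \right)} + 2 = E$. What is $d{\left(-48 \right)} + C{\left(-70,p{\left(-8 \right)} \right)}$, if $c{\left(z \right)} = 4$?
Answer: $-106$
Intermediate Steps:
$p{\left(E \right)} = -2 + E$
$C{\left(g,b \right)} = 28 - b$ ($C{\left(g,b \right)} = \frac{-28 + b}{-1} = \left(-28 + b\right) \left(-1\right) = 28 - b$)
$d{\left(w \right)} = 3 w$ ($d{\left(w \right)} = \left(-1 + 4\right) w = 3 w$)
$d{\left(-48 \right)} + C{\left(-70,p{\left(-8 \right)} \right)} = 3 \left(-48\right) + \left(28 - \left(-2 - 8\right)\right) = -144 + \left(28 - -10\right) = -144 + \left(28 + 10\right) = -144 + 38 = -106$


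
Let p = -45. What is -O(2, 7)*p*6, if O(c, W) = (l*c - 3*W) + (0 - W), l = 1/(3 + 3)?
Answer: -7470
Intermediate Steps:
l = ⅙ (l = 1/6 = ⅙ ≈ 0.16667)
O(c, W) = -4*W + c/6 (O(c, W) = (c/6 - 3*W) + (0 - W) = (-3*W + c/6) - W = -4*W + c/6)
-O(2, 7)*p*6 = -(-4*7 + (⅙)*2)*(-45)*6 = -(-28 + ⅓)*(-45)*6 = -(-83/3*(-45))*6 = -1245*6 = -1*7470 = -7470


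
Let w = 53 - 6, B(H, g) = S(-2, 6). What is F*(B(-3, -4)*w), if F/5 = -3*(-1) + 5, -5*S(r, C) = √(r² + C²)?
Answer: -752*√10 ≈ -2378.0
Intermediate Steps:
S(r, C) = -√(C² + r²)/5 (S(r, C) = -√(r² + C²)/5 = -√(C² + r²)/5)
B(H, g) = -2*√10/5 (B(H, g) = -√(6² + (-2)²)/5 = -√(36 + 4)/5 = -2*√10/5)
w = 47
F = 40 (F = 5*(-3*(-1) + 5) = 5*(3 + 5) = 5*8 = 40)
F*(B(-3, -4)*w) = 40*(-2*√10/5*47) = 40*(-94*√10/5) = -752*√10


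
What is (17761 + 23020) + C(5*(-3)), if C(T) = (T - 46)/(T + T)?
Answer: 1223491/30 ≈ 40783.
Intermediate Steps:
C(T) = (-46 + T)/(2*T) (C(T) = (-46 + T)/((2*T)) = (-46 + T)*(1/(2*T)) = (-46 + T)/(2*T))
(17761 + 23020) + C(5*(-3)) = (17761 + 23020) + (-46 + 5*(-3))/(2*((5*(-3)))) = 40781 + (½)*(-46 - 15)/(-15) = 40781 + (½)*(-1/15)*(-61) = 40781 + 61/30 = 1223491/30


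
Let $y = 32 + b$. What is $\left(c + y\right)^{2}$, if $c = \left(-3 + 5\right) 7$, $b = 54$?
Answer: $10000$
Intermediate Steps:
$c = 14$ ($c = 2 \cdot 7 = 14$)
$y = 86$ ($y = 32 + 54 = 86$)
$\left(c + y\right)^{2} = \left(14 + 86\right)^{2} = 100^{2} = 10000$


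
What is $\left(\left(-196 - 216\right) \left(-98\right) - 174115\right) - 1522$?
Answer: $-135261$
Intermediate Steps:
$\left(\left(-196 - 216\right) \left(-98\right) - 174115\right) - 1522 = \left(\left(-412\right) \left(-98\right) - 174115\right) - 1522 = \left(40376 - 174115\right) - 1522 = -133739 - 1522 = -135261$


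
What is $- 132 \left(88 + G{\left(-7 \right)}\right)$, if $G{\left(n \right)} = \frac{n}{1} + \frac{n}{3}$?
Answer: $-10384$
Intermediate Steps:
$G{\left(n \right)} = \frac{4 n}{3}$ ($G{\left(n \right)} = n 1 + n \frac{1}{3} = n + \frac{n}{3} = \frac{4 n}{3}$)
$- 132 \left(88 + G{\left(-7 \right)}\right) = - 132 \left(88 + \frac{4}{3} \left(-7\right)\right) = - 132 \left(88 - \frac{28}{3}\right) = \left(-132\right) \frac{236}{3} = -10384$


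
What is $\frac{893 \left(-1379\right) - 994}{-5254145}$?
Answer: $\frac{1232441}{5254145} \approx 0.23457$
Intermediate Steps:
$\frac{893 \left(-1379\right) - 994}{-5254145} = \left(-1231447 - 994\right) \left(- \frac{1}{5254145}\right) = \left(-1232441\right) \left(- \frac{1}{5254145}\right) = \frac{1232441}{5254145}$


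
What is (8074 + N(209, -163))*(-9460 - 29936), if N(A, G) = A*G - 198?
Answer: 1031820636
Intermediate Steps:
N(A, G) = -198 + A*G
(8074 + N(209, -163))*(-9460 - 29936) = (8074 + (-198 + 209*(-163)))*(-9460 - 29936) = (8074 + (-198 - 34067))*(-39396) = (8074 - 34265)*(-39396) = -26191*(-39396) = 1031820636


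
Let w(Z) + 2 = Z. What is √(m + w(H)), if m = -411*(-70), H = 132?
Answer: 170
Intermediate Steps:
w(Z) = -2 + Z
m = 28770
√(m + w(H)) = √(28770 + (-2 + 132)) = √(28770 + 130) = √28900 = 170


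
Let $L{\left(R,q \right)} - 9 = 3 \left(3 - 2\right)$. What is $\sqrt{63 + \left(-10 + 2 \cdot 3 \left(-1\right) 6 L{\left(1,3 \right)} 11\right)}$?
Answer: $i \sqrt{4699} \approx 68.549 i$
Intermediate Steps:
$L{\left(R,q \right)} = 12$ ($L{\left(R,q \right)} = 9 + 3 \left(3 - 2\right) = 9 + 3 \cdot 1 = 9 + 3 = 12$)
$\sqrt{63 + \left(-10 + 2 \cdot 3 \left(-1\right) 6 L{\left(1,3 \right)} 11\right)} = \sqrt{63 + \left(-10 + 2 \cdot 3 \left(-1\right) 6 \cdot 12 \cdot 11\right)} = \sqrt{63 + \left(-10 + 6 \left(-1\right) 6 \cdot 12 \cdot 11\right)} = \sqrt{63 + \left(-10 + \left(-6\right) 6 \cdot 12 \cdot 11\right)} = \sqrt{63 + \left(-10 + \left(-36\right) 12 \cdot 11\right)} = \sqrt{63 - 4762} = \sqrt{-4699} = i \sqrt{4699}$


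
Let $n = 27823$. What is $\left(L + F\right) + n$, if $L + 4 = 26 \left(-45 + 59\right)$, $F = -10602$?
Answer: $17581$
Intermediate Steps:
$L = 360$ ($L = -4 + 26 \left(-45 + 59\right) = -4 + 26 \cdot 14 = -4 + 364 = 360$)
$\left(L + F\right) + n = \left(360 - 10602\right) + 27823 = -10242 + 27823 = 17581$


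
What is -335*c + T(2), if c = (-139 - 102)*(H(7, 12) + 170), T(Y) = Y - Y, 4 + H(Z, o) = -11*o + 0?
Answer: 2744990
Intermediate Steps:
H(Z, o) = -4 - 11*o (H(Z, o) = -4 + (-11*o + 0) = -4 - 11*o)
T(Y) = 0
c = -8194 (c = (-139 - 102)*((-4 - 11*12) + 170) = -241*((-4 - 132) + 170) = -241*(-136 + 170) = -241*34 = -8194)
-335*c + T(2) = -335*(-8194) + 0 = 2744990 + 0 = 2744990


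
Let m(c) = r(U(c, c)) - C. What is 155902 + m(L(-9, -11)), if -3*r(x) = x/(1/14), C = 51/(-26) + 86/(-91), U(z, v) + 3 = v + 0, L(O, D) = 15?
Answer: 28364501/182 ≈ 1.5585e+5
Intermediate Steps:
U(z, v) = -3 + v (U(z, v) = -3 + (v + 0) = -3 + v)
C = -529/182 (C = 51*(-1/26) + 86*(-1/91) = -51/26 - 86/91 = -529/182 ≈ -2.9066)
r(x) = -14*x/3 (r(x) = -x/(3*(1/14)) = -x/(3*1/14) = -x*14/3 = -14*x/3)
m(c) = 3077/182 - 14*c/3 (m(c) = -14*(-3 + c)/3 - 1*(-529/182) = (14 - 14*c/3) + 529/182 = 3077/182 - 14*c/3)
155902 + m(L(-9, -11)) = 155902 + (3077/182 - 14/3*15) = 155902 + (3077/182 - 70) = 155902 - 9663/182 = 28364501/182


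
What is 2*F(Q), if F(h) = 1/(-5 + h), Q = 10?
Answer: ⅖ ≈ 0.40000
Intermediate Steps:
2*F(Q) = 2/(-5 + 10) = 2/5 = 2*(⅕) = ⅖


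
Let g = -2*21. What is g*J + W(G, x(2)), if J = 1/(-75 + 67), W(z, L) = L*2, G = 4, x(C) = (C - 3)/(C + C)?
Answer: 19/4 ≈ 4.7500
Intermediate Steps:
x(C) = (-3 + C)/(2*C) (x(C) = (-3 + C)/((2*C)) = (-3 + C)*(1/(2*C)) = (-3 + C)/(2*C))
W(z, L) = 2*L
J = -⅛ (J = 1/(-8) = -⅛ ≈ -0.12500)
g = -42
g*J + W(G, x(2)) = -42*(-⅛) + 2*((½)*(-3 + 2)/2) = 21/4 + 2*((½)*(½)*(-1)) = 21/4 + 2*(-¼) = 21/4 - ½ = 19/4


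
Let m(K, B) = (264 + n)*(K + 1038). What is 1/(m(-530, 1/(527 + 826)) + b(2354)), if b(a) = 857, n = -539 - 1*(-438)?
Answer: 1/83661 ≈ 1.1953e-5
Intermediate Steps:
n = -101 (n = -539 + 438 = -101)
m(K, B) = 169194 + 163*K (m(K, B) = (264 - 101)*(K + 1038) = 163*(1038 + K) = 169194 + 163*K)
1/(m(-530, 1/(527 + 826)) + b(2354)) = 1/((169194 + 163*(-530)) + 857) = 1/((169194 - 86390) + 857) = 1/(82804 + 857) = 1/83661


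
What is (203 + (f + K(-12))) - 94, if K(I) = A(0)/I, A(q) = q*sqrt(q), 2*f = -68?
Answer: 75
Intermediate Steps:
f = -34 (f = (1/2)*(-68) = -34)
A(q) = q**(3/2)
K(I) = 0 (K(I) = 0**(3/2)/I = 0/I = 0)
(203 + (f + K(-12))) - 94 = (203 + (-34 + 0)) - 94 = (203 - 34) - 94 = 169 - 94 = 75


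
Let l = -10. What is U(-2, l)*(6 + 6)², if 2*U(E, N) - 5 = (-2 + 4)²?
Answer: 648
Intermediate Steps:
U(E, N) = 9/2 (U(E, N) = 5/2 + (-2 + 4)²/2 = 5/2 + (½)*2² = 5/2 + (½)*4 = 5/2 + 2 = 9/2)
U(-2, l)*(6 + 6)² = 9*(6 + 6)²/2 = (9/2)*12² = (9/2)*144 = 648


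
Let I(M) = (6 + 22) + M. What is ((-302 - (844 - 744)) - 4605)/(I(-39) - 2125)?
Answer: 1669/712 ≈ 2.3441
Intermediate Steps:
I(M) = 28 + M
((-302 - (844 - 744)) - 4605)/(I(-39) - 2125) = ((-302 - (844 - 744)) - 4605)/((28 - 39) - 2125) = ((-302 - 1*100) - 4605)/(-11 - 2125) = ((-302 - 100) - 4605)/(-2136) = (-402 - 4605)*(-1/2136) = -5007*(-1/2136) = 1669/712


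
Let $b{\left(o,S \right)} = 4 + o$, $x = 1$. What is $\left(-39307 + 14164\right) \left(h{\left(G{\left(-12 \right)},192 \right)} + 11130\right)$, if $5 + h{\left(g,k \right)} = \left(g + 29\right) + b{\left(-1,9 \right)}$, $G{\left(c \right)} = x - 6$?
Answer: $-280394736$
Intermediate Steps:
$G{\left(c \right)} = -5$ ($G{\left(c \right)} = 1 - 6 = -5$)
$h{\left(g,k \right)} = 27 + g$ ($h{\left(g,k \right)} = -5 + \left(\left(g + 29\right) + \left(4 - 1\right)\right) = -5 + \left(\left(29 + g\right) + 3\right) = -5 + \left(32 + g\right) = 27 + g$)
$\left(-39307 + 14164\right) \left(h{\left(G{\left(-12 \right)},192 \right)} + 11130\right) = \left(-39307 + 14164\right) \left(\left(27 - 5\right) + 11130\right) = - 25143 \left(22 + 11130\right) = \left(-25143\right) 11152 = -280394736$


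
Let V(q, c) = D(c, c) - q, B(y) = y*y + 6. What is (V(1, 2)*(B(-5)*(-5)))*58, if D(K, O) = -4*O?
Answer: 80910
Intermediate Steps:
B(y) = 6 + y² (B(y) = y² + 6 = 6 + y²)
V(q, c) = -q - 4*c (V(q, c) = -4*c - q = -q - 4*c)
(V(1, 2)*(B(-5)*(-5)))*58 = ((-1*1 - 4*2)*((6 + (-5)²)*(-5)))*58 = ((-1 - 8)*((6 + 25)*(-5)))*58 = -279*(-5)*58 = -9*(-155)*58 = 1395*58 = 80910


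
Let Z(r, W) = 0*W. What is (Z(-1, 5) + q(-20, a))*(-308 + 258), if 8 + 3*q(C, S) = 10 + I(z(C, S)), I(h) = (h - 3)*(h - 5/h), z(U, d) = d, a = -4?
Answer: -2125/6 ≈ -354.17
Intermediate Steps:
I(h) = (-3 + h)*(h - 5/h)
q(C, S) = -1 - S + 5/S + S²/3 (q(C, S) = -8/3 + (10 + (-5 + S² - 3*S + 15/S))/3 = -8/3 + (5 + S² - 3*S + 15/S)/3 = -8/3 + (5/3 - S + 5/S + S²/3) = -1 - S + 5/S + S²/3)
Z(r, W) = 0
(Z(-1, 5) + q(-20, a))*(-308 + 258) = (0 + (-1 - 1*(-4) + 5/(-4) + (⅓)*(-4)²))*(-308 + 258) = (0 + (-1 + 4 + 5*(-¼) + (⅓)*16))*(-50) = (0 + (-1 + 4 - 5/4 + 16/3))*(-50) = (0 + 85/12)*(-50) = (85/12)*(-50) = -2125/6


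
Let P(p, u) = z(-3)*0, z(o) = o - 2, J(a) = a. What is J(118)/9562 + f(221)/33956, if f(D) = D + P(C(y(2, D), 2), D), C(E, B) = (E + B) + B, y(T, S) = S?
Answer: 235385/12487972 ≈ 0.018849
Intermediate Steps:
z(o) = -2 + o
C(E, B) = E + 2*B (C(E, B) = (B + E) + B = E + 2*B)
P(p, u) = 0 (P(p, u) = (-2 - 3)*0 = -5*0 = 0)
f(D) = D (f(D) = D + 0 = D)
J(118)/9562 + f(221)/33956 = 118/9562 + 221/33956 = 118*(1/9562) + 221*(1/33956) = 59/4781 + 17/2612 = 235385/12487972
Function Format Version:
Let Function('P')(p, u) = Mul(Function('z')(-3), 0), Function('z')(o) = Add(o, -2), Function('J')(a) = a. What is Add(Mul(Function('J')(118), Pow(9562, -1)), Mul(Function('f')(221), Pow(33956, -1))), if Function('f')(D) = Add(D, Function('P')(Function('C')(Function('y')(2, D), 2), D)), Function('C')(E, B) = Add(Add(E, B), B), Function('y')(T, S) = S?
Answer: Rational(235385, 12487972) ≈ 0.018849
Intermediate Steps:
Function('z')(o) = Add(-2, o)
Function('C')(E, B) = Add(E, Mul(2, B)) (Function('C')(E, B) = Add(Add(B, E), B) = Add(E, Mul(2, B)))
Function('P')(p, u) = 0 (Function('P')(p, u) = Mul(Add(-2, -3), 0) = Mul(-5, 0) = 0)
Function('f')(D) = D (Function('f')(D) = Add(D, 0) = D)
Add(Mul(Function('J')(118), Pow(9562, -1)), Mul(Function('f')(221), Pow(33956, -1))) = Add(Mul(118, Pow(9562, -1)), Mul(221, Pow(33956, -1))) = Add(Mul(118, Rational(1, 9562)), Mul(221, Rational(1, 33956))) = Add(Rational(59, 4781), Rational(17, 2612)) = Rational(235385, 12487972)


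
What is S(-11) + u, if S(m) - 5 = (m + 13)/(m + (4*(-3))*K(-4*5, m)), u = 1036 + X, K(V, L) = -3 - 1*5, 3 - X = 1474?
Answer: -36548/85 ≈ -429.98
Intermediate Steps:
X = -1471 (X = 3 - 1*1474 = 3 - 1474 = -1471)
K(V, L) = -8 (K(V, L) = -3 - 5 = -8)
u = -435 (u = 1036 - 1471 = -435)
S(m) = 5 + (13 + m)/(96 + m) (S(m) = 5 + (m + 13)/(m + (4*(-3))*(-8)) = 5 + (13 + m)/(m - 12*(-8)) = 5 + (13 + m)/(m + 96) = 5 + (13 + m)/(96 + m))
S(-11) + u = (493 + 6*(-11))/(96 - 11) - 435 = (493 - 66)/85 - 435 = (1/85)*427 - 435 = 427/85 - 435 = -36548/85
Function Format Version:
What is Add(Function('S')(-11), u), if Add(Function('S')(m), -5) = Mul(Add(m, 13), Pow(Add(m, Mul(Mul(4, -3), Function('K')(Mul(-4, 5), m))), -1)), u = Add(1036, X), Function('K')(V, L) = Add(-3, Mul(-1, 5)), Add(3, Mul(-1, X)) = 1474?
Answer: Rational(-36548, 85) ≈ -429.98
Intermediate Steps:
X = -1471 (X = Add(3, Mul(-1, 1474)) = Add(3, -1474) = -1471)
Function('K')(V, L) = -8 (Function('K')(V, L) = Add(-3, -5) = -8)
u = -435 (u = Add(1036, -1471) = -435)
Function('S')(m) = Add(5, Mul(Pow(Add(96, m), -1), Add(13, m))) (Function('S')(m) = Add(5, Mul(Add(m, 13), Pow(Add(m, Mul(Mul(4, -3), -8)), -1))) = Add(5, Mul(Add(13, m), Pow(Add(m, Mul(-12, -8)), -1))) = Add(5, Mul(Add(13, m), Pow(Add(m, 96), -1))) = Add(5, Mul(Add(13, m), Pow(Add(96, m), -1))) = Add(5, Mul(Pow(Add(96, m), -1), Add(13, m))))
Add(Function('S')(-11), u) = Add(Mul(Pow(Add(96, -11), -1), Add(493, Mul(6, -11))), -435) = Add(Mul(Pow(85, -1), Add(493, -66)), -435) = Add(Mul(Rational(1, 85), 427), -435) = Add(Rational(427, 85), -435) = Rational(-36548, 85)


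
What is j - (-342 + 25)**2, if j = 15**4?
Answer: -49864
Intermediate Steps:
j = 50625
j - (-342 + 25)**2 = 50625 - (-342 + 25)**2 = 50625 - 1*(-317)**2 = 50625 - 1*100489 = 50625 - 100489 = -49864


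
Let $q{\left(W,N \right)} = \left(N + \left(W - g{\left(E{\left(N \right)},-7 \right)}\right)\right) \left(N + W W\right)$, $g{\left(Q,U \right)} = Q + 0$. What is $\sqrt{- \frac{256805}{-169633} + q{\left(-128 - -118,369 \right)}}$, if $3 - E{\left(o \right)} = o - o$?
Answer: $\frac{\sqrt{4804491882896761}}{169633} \approx 408.61$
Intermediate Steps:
$E{\left(o \right)} = 3$ ($E{\left(o \right)} = 3 - \left(o - o\right) = 3 - 0 = 3 + 0 = 3$)
$g{\left(Q,U \right)} = Q$
$q{\left(W,N \right)} = \left(N + W^{2}\right) \left(-3 + N + W\right)$ ($q{\left(W,N \right)} = \left(N + \left(W - 3\right)\right) \left(N + W W\right) = \left(N + \left(W - 3\right)\right) \left(N + W^{2}\right) = \left(N + \left(-3 + W\right)\right) \left(N + W^{2}\right) = \left(-3 + N + W\right) \left(N + W^{2}\right) = \left(N + W^{2}\right) \left(-3 + N + W\right)$)
$\sqrt{- \frac{256805}{-169633} + q{\left(-128 - -118,369 \right)}} = \sqrt{- \frac{256805}{-169633} + \left(369^{2} + \left(-128 - -118\right)^{3} - 1107 - 3 \left(-128 - -118\right)^{2} + 369 \left(-128 - -118\right) + 369 \left(-128 - -118\right)^{2}\right)} = \sqrt{\left(-256805\right) \left(- \frac{1}{169633}\right) + \left(136161 + \left(-128 + 118\right)^{3} - 1107 - 3 \left(-128 + 118\right)^{2} + 369 \left(-128 + 118\right) + 369 \left(-128 + 118\right)^{2}\right)} = \sqrt{\frac{256805}{169633} + \left(136161 + \left(-10\right)^{3} - 1107 - 3 \left(-10\right)^{2} + 369 \left(-10\right) + 369 \left(-10\right)^{2}\right)} = \sqrt{\frac{256805}{169633} - -166964} = \sqrt{\frac{256805}{169633} + 166964} = \sqrt{\frac{28322861017}{169633}} = \frac{\sqrt{4804491882896761}}{169633}$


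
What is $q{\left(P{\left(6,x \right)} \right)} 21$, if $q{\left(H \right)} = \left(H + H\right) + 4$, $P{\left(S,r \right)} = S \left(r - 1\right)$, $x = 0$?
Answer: $-168$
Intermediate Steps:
$P{\left(S,r \right)} = S \left(-1 + r\right)$
$q{\left(H \right)} = 4 + 2 H$ ($q{\left(H \right)} = 2 H + 4 = 4 + 2 H$)
$q{\left(P{\left(6,x \right)} \right)} 21 = \left(4 + 2 \cdot 6 \left(-1 + 0\right)\right) 21 = \left(4 + 2 \cdot 6 \left(-1\right)\right) 21 = \left(4 + 2 \left(-6\right)\right) 21 = \left(4 - 12\right) 21 = \left(-8\right) 21 = -168$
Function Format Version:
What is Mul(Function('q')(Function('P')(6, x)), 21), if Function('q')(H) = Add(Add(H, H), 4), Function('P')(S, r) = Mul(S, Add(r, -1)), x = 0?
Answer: -168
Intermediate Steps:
Function('P')(S, r) = Mul(S, Add(-1, r))
Function('q')(H) = Add(4, Mul(2, H)) (Function('q')(H) = Add(Mul(2, H), 4) = Add(4, Mul(2, H)))
Mul(Function('q')(Function('P')(6, x)), 21) = Mul(Add(4, Mul(2, Mul(6, Add(-1, 0)))), 21) = Mul(Add(4, Mul(2, Mul(6, -1))), 21) = Mul(Add(4, Mul(2, -6)), 21) = Mul(Add(4, -12), 21) = Mul(-8, 21) = -168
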